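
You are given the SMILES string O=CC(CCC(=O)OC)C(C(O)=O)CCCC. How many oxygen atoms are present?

Scan the SMILES for O atoms (remember two-letter symbols like Cl and Br are single atoms).
Oxygen count: 5.

5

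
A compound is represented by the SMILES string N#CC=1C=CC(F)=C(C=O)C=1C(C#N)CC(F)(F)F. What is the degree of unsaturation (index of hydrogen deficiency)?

Molecular formula: C12H6F4N2O.
DoU = (2C + 2 + N − H − X) / 2, where X is the halogen count and O/S are ignored.
    = (2·12 + 2 + 2 − 6 − 4) / 2 = 18 / 2 = 9.

9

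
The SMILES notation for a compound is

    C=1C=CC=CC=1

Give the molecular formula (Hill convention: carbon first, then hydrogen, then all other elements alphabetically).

C6H6

Walk through each heavy atom and fill implicit hydrogens from standard valence (C 4, N 3, O 2, S 2, halogen 1):
  atom 1: C, bond orders sum to 3 (valence 4) → 1 H
  atom 2: C, bond orders sum to 3 (valence 4) → 1 H
  atom 3: C, bond orders sum to 3 (valence 4) → 1 H
  atom 4: C, bond orders sum to 3 (valence 4) → 1 H
  atom 5: C, bond orders sum to 3 (valence 4) → 1 H
  atom 6: C, bond orders sum to 3 (valence 4) → 1 H
Totals → C:6, H:6.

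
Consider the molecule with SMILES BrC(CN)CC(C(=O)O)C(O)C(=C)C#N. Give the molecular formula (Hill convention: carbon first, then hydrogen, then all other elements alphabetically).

Walk through each heavy atom and fill implicit hydrogens from standard valence (C 4, N 3, O 2, S 2, halogen 1):
  atom 1: Br (halogen, monovalent) → 0 H
  atom 2: C, bond orders sum to 3 (valence 4) → 1 H
  atom 3: C, bond orders sum to 2 (valence 4) → 2 H
  atom 4: N, bond orders sum to 1 (valence 3) → 2 H
  atom 5: C, bond orders sum to 2 (valence 4) → 2 H
  atom 6: C, bond orders sum to 3 (valence 4) → 1 H
  atom 7: C, bond orders sum to 4 (valence 4) → 0 H
  atom 8: O, bond orders sum to 2 (valence 2) → 0 H
  atom 9: O, bond orders sum to 1 (valence 2) → 1 H
  atom 10: C, bond orders sum to 3 (valence 4) → 1 H
  atom 11: O, bond orders sum to 1 (valence 2) → 1 H
  atom 12: C, bond orders sum to 4 (valence 4) → 0 H
  atom 13: C, bond orders sum to 2 (valence 4) → 2 H
  atom 14: C, bond orders sum to 4 (valence 4) → 0 H
  atom 15: N, bond orders sum to 3 (valence 3) → 0 H
Totals → C:9, H:13, Br:1, N:2, O:3.
In Hill order: C9H13BrN2O3.

C9H13BrN2O3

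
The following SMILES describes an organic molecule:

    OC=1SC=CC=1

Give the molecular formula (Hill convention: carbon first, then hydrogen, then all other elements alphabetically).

C4H4OS

Walk through each heavy atom and fill implicit hydrogens from standard valence (C 4, N 3, O 2, S 2, halogen 1):
  atom 1: O, bond orders sum to 1 (valence 2) → 1 H
  atom 2: C, bond orders sum to 4 (valence 4) → 0 H
  atom 3: S, bond orders sum to 2 (valence 2) → 0 H
  atom 4: C, bond orders sum to 3 (valence 4) → 1 H
  atom 5: C, bond orders sum to 3 (valence 4) → 1 H
  atom 6: C, bond orders sum to 3 (valence 4) → 1 H
Totals → C:4, H:4, O:1, S:1.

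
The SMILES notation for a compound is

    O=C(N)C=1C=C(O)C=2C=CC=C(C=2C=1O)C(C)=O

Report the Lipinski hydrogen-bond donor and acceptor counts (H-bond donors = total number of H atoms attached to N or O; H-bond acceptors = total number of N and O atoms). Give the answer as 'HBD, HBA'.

Donors: find every N or O and count the H atoms it carries.
  atom 1 (O): bond orders sum to 2 → 0 H
  atom 3 (N): bond orders sum to 1 → 2 H
  atom 7 (O): bond orders sum to 1 → 1 H
  atom 15 (O): bond orders sum to 1 → 1 H
  atom 18 (O): bond orders sum to 2 → 0 H
Lipinski HBD = 4.
Acceptors: N atoms = 1, O atoms = 4 → HBA = 5.

4, 5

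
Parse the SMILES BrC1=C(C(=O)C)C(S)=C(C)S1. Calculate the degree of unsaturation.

Molecular formula: C7H7BrOS2.
DoU = (2C + 2 + N − H − X) / 2, where X is the halogen count and O/S are ignored.
    = (2·7 + 2 + 0 − 7 − 1) / 2 = 8 / 2 = 4.

4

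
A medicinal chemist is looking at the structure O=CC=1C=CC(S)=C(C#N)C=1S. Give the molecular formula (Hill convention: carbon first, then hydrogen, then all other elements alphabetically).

C8H5NOS2

Walk through each heavy atom and fill implicit hydrogens from standard valence (C 4, N 3, O 2, S 2, halogen 1):
  atom 1: O, bond orders sum to 2 (valence 2) → 0 H
  atom 2: C, bond orders sum to 3 (valence 4) → 1 H
  atom 3: C, bond orders sum to 4 (valence 4) → 0 H
  atom 4: C, bond orders sum to 3 (valence 4) → 1 H
  atom 5: C, bond orders sum to 3 (valence 4) → 1 H
  atom 6: C, bond orders sum to 4 (valence 4) → 0 H
  atom 7: S, bond orders sum to 1 (valence 2) → 1 H
  atom 8: C, bond orders sum to 4 (valence 4) → 0 H
  atom 9: C, bond orders sum to 4 (valence 4) → 0 H
  atom 10: N, bond orders sum to 3 (valence 3) → 0 H
  atom 11: C, bond orders sum to 4 (valence 4) → 0 H
  atom 12: S, bond orders sum to 1 (valence 2) → 1 H
Totals → C:8, H:5, N:1, O:1, S:2.
In Hill order: C8H5NOS2.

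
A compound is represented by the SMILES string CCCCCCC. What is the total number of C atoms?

Count every carbon token in the SMILES (each C, including those in ring-closure positions and inside branches).
Carbon count: 7.

7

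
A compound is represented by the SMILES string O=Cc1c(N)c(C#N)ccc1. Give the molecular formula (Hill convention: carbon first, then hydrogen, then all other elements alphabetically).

Walk through each heavy atom and fill implicit hydrogens from standard valence (C 4, N 3, O 2, S 2, halogen 1); for lowercase aromatic atoms, an aromatic c carries 1 H when it has two neighbours and 0 H with three, and aromatic n carries 0 H:
  atom 1: O, bond orders sum to 2 (valence 2) → 0 H
  atom 2: C, bond orders sum to 3 (valence 4) → 1 H
  atom 3: aromatic c, 3 neighbours → 0 H
  atom 4: aromatic c, 3 neighbours → 0 H
  atom 5: N, bond orders sum to 1 (valence 3) → 2 H
  atom 6: aromatic c, 3 neighbours → 0 H
  atom 7: C, bond orders sum to 4 (valence 4) → 0 H
  atom 8: N, bond orders sum to 3 (valence 3) → 0 H
  atom 9: aromatic c, 2 neighbours → 1 H
  atom 10: aromatic c, 2 neighbours → 1 H
  atom 11: aromatic c, 2 neighbours → 1 H
Totals → C:8, H:6, N:2, O:1.

C8H6N2O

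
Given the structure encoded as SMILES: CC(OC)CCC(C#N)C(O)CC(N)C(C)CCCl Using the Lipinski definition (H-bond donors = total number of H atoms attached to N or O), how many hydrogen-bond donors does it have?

3

Donors: find every N or O and count the H atoms it carries.
  atom 3 (O): bond orders sum to 2 → 0 H
  atom 9 (N): bond orders sum to 3 → 0 H
  atom 11 (O): bond orders sum to 1 → 1 H
  atom 14 (N): bond orders sum to 1 → 2 H
Lipinski HBD = 3.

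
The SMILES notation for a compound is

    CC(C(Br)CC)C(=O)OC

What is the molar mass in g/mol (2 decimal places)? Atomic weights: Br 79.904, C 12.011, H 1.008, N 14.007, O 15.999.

209.08 g/mol

First, the molecular formula is C7H13BrO2 (counting implicit H from valence).
  Br: 1 × 79.904 = 79.904
  C: 7 × 12.011 = 84.077
  H: 13 × 1.008 = 13.104
  O: 2 × 15.999 = 31.998
Sum: 1×79.904 + 7×12.011 + 13×1.008 + 2×15.999 = 209.083 → 209.08 g/mol.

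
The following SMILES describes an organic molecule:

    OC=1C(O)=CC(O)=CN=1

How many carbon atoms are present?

Count every carbon token in the SMILES (each C, including those in ring-closure positions and inside branches).
Carbon count: 5.

5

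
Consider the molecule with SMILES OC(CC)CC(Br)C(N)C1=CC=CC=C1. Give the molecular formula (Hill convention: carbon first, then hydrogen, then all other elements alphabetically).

C12H18BrNO

Walk through each heavy atom and fill implicit hydrogens from standard valence (C 4, N 3, O 2, S 2, halogen 1):
  atom 1: O, bond orders sum to 1 (valence 2) → 1 H
  atom 2: C, bond orders sum to 3 (valence 4) → 1 H
  atom 3: C, bond orders sum to 2 (valence 4) → 2 H
  atom 4: C, bond orders sum to 1 (valence 4) → 3 H
  atom 5: C, bond orders sum to 2 (valence 4) → 2 H
  atom 6: C, bond orders sum to 3 (valence 4) → 1 H
  atom 7: Br (halogen, monovalent) → 0 H
  atom 8: C, bond orders sum to 3 (valence 4) → 1 H
  atom 9: N, bond orders sum to 1 (valence 3) → 2 H
  atom 10: C, bond orders sum to 4 (valence 4) → 0 H
  atom 11: C, bond orders sum to 3 (valence 4) → 1 H
  atom 12: C, bond orders sum to 3 (valence 4) → 1 H
  atom 13: C, bond orders sum to 3 (valence 4) → 1 H
  atom 14: C, bond orders sum to 3 (valence 4) → 1 H
  atom 15: C, bond orders sum to 3 (valence 4) → 1 H
Totals → C:12, H:18, Br:1, N:1, O:1.
In Hill order: C12H18BrNO.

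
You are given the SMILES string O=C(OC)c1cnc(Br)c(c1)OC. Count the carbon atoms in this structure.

Count every carbon token in the SMILES (each C, including those in ring-closure positions and inside branches).
Carbon count: 8.

8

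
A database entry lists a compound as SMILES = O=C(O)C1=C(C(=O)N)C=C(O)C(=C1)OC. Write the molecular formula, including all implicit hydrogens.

Walk through each heavy atom and fill implicit hydrogens from standard valence (C 4, N 3, O 2, S 2, halogen 1):
  atom 1: O, bond orders sum to 2 (valence 2) → 0 H
  atom 2: C, bond orders sum to 4 (valence 4) → 0 H
  atom 3: O, bond orders sum to 1 (valence 2) → 1 H
  atom 4: C, bond orders sum to 4 (valence 4) → 0 H
  atom 5: C, bond orders sum to 4 (valence 4) → 0 H
  atom 6: C, bond orders sum to 4 (valence 4) → 0 H
  atom 7: O, bond orders sum to 2 (valence 2) → 0 H
  atom 8: N, bond orders sum to 1 (valence 3) → 2 H
  atom 9: C, bond orders sum to 3 (valence 4) → 1 H
  atom 10: C, bond orders sum to 4 (valence 4) → 0 H
  atom 11: O, bond orders sum to 1 (valence 2) → 1 H
  atom 12: C, bond orders sum to 4 (valence 4) → 0 H
  atom 13: C, bond orders sum to 3 (valence 4) → 1 H
  atom 14: O, bond orders sum to 2 (valence 2) → 0 H
  atom 15: C, bond orders sum to 1 (valence 4) → 3 H
Totals → C:9, H:9, N:1, O:5.
In Hill order: C9H9NO5.

C9H9NO5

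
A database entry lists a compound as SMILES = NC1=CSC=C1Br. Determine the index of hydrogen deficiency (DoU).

Degree of unsaturation = (number of rings) + (number of π bonds).
Ring closures in the SMILES: 1.
π bonds: 2 double bonds (each 1 DoU) → 2 DoU from unsaturation.
Total DoU = 1 + 2 = 3.

3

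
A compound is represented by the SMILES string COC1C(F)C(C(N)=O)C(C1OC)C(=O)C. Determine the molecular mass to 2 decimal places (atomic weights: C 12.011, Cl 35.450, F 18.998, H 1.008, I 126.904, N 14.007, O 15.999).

First, the molecular formula is C10H16FNO4 (counting implicit H from valence).
  C: 10 × 12.011 = 120.110
  F: 1 × 18.998 = 18.998
  H: 16 × 1.008 = 16.128
  N: 1 × 14.007 = 14.007
  O: 4 × 15.999 = 63.996
Sum: 10×12.011 + 1×18.998 + 16×1.008 + 1×14.007 + 4×15.999 = 233.239 → 233.24 g/mol.

233.24 g/mol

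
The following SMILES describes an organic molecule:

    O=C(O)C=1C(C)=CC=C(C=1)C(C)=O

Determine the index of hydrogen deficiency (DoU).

6

Degree of unsaturation = (number of rings) + (number of π bonds).
Ring closures in the SMILES: 1.
π bonds: 5 double bonds (each 1 DoU) → 5 DoU from unsaturation.
Total DoU = 1 + 5 = 6.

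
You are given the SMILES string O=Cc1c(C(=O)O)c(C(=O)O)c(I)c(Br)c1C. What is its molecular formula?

C10H6BrIO5

Walk through each heavy atom and fill implicit hydrogens from standard valence (C 4, N 3, O 2, S 2, halogen 1); for lowercase aromatic atoms, an aromatic c carries 1 H when it has two neighbours and 0 H with three, and aromatic n carries 0 H:
  atom 1: O, bond orders sum to 2 (valence 2) → 0 H
  atom 2: C, bond orders sum to 3 (valence 4) → 1 H
  atom 3: aromatic c, 3 neighbours → 0 H
  atom 4: aromatic c, 3 neighbours → 0 H
  atom 5: C, bond orders sum to 4 (valence 4) → 0 H
  atom 6: O, bond orders sum to 2 (valence 2) → 0 H
  atom 7: O, bond orders sum to 1 (valence 2) → 1 H
  atom 8: aromatic c, 3 neighbours → 0 H
  atom 9: C, bond orders sum to 4 (valence 4) → 0 H
  atom 10: O, bond orders sum to 2 (valence 2) → 0 H
  atom 11: O, bond orders sum to 1 (valence 2) → 1 H
  atom 12: aromatic c, 3 neighbours → 0 H
  atom 13: I (halogen, monovalent) → 0 H
  atom 14: aromatic c, 3 neighbours → 0 H
  atom 15: Br (halogen, monovalent) → 0 H
  atom 16: aromatic c, 3 neighbours → 0 H
  atom 17: C, bond orders sum to 1 (valence 4) → 3 H
Totals → C:10, H:6, Br:1, I:1, O:5.
In Hill order: C10H6BrIO5.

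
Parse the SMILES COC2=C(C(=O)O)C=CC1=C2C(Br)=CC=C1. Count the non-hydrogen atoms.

16

Every atom symbol written in the SMILES (organic subset) is one heavy atom; implicit H are not written.
Heavy atoms by element → Br:1, C:12, O:3.
Total: 16.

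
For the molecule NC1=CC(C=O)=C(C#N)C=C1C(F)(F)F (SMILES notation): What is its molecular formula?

C9H5F3N2O

Walk through each heavy atom and fill implicit hydrogens from standard valence (C 4, N 3, O 2, S 2, halogen 1):
  atom 1: N, bond orders sum to 1 (valence 3) → 2 H
  atom 2: C, bond orders sum to 4 (valence 4) → 0 H
  atom 3: C, bond orders sum to 3 (valence 4) → 1 H
  atom 4: C, bond orders sum to 4 (valence 4) → 0 H
  atom 5: C, bond orders sum to 3 (valence 4) → 1 H
  atom 6: O, bond orders sum to 2 (valence 2) → 0 H
  atom 7: C, bond orders sum to 4 (valence 4) → 0 H
  atom 8: C, bond orders sum to 4 (valence 4) → 0 H
  atom 9: N, bond orders sum to 3 (valence 3) → 0 H
  atom 10: C, bond orders sum to 3 (valence 4) → 1 H
  atom 11: C, bond orders sum to 4 (valence 4) → 0 H
  atom 12: C, bond orders sum to 4 (valence 4) → 0 H
  atom 13: F (halogen, monovalent) → 0 H
  atom 14: F (halogen, monovalent) → 0 H
  atom 15: F (halogen, monovalent) → 0 H
Totals → C:9, H:5, F:3, N:2, O:1.
In Hill order: C9H5F3N2O.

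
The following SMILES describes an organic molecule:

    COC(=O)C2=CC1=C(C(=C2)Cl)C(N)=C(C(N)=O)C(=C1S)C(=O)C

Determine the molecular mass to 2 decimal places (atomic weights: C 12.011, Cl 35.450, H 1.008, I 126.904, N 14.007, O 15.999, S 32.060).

First, the molecular formula is C15H13ClN2O4S (counting implicit H from valence).
  C: 15 × 12.011 = 180.165
  Cl: 1 × 35.450 = 35.450
  H: 13 × 1.008 = 13.104
  N: 2 × 14.007 = 28.014
  O: 4 × 15.999 = 63.996
  S: 1 × 32.060 = 32.060
Sum: 15×12.011 + 1×35.450 + 13×1.008 + 2×14.007 + 4×15.999 + 1×32.060 = 352.789 → 352.79 g/mol.

352.79 g/mol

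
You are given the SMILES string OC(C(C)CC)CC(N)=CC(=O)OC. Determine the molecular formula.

Walk through each heavy atom and fill implicit hydrogens from standard valence (C 4, N 3, O 2, S 2, halogen 1):
  atom 1: O, bond orders sum to 1 (valence 2) → 1 H
  atom 2: C, bond orders sum to 3 (valence 4) → 1 H
  atom 3: C, bond orders sum to 3 (valence 4) → 1 H
  atom 4: C, bond orders sum to 1 (valence 4) → 3 H
  atom 5: C, bond orders sum to 2 (valence 4) → 2 H
  atom 6: C, bond orders sum to 1 (valence 4) → 3 H
  atom 7: C, bond orders sum to 2 (valence 4) → 2 H
  atom 8: C, bond orders sum to 4 (valence 4) → 0 H
  atom 9: N, bond orders sum to 1 (valence 3) → 2 H
  atom 10: C, bond orders sum to 3 (valence 4) → 1 H
  atom 11: C, bond orders sum to 4 (valence 4) → 0 H
  atom 12: O, bond orders sum to 2 (valence 2) → 0 H
  atom 13: O, bond orders sum to 2 (valence 2) → 0 H
  atom 14: C, bond orders sum to 1 (valence 4) → 3 H
Totals → C:10, H:19, N:1, O:3.
In Hill order: C10H19NO3.

C10H19NO3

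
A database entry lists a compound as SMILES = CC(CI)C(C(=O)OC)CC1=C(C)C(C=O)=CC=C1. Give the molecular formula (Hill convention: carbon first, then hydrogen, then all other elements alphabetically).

C15H19IO3

Walk through each heavy atom and fill implicit hydrogens from standard valence (C 4, N 3, O 2, S 2, halogen 1):
  atom 1: C, bond orders sum to 1 (valence 4) → 3 H
  atom 2: C, bond orders sum to 3 (valence 4) → 1 H
  atom 3: C, bond orders sum to 2 (valence 4) → 2 H
  atom 4: I (halogen, monovalent) → 0 H
  atom 5: C, bond orders sum to 3 (valence 4) → 1 H
  atom 6: C, bond orders sum to 4 (valence 4) → 0 H
  atom 7: O, bond orders sum to 2 (valence 2) → 0 H
  atom 8: O, bond orders sum to 2 (valence 2) → 0 H
  atom 9: C, bond orders sum to 1 (valence 4) → 3 H
  atom 10: C, bond orders sum to 2 (valence 4) → 2 H
  atom 11: C, bond orders sum to 4 (valence 4) → 0 H
  atom 12: C, bond orders sum to 4 (valence 4) → 0 H
  atom 13: C, bond orders sum to 1 (valence 4) → 3 H
  atom 14: C, bond orders sum to 4 (valence 4) → 0 H
  atom 15: C, bond orders sum to 3 (valence 4) → 1 H
  atom 16: O, bond orders sum to 2 (valence 2) → 0 H
  atom 17: C, bond orders sum to 3 (valence 4) → 1 H
  atom 18: C, bond orders sum to 3 (valence 4) → 1 H
  atom 19: C, bond orders sum to 3 (valence 4) → 1 H
Totals → C:15, H:19, I:1, O:3.
In Hill order: C15H19IO3.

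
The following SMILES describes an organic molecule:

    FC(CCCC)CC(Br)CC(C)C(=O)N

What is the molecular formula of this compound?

Walk through each heavy atom and fill implicit hydrogens from standard valence (C 4, N 3, O 2, S 2, halogen 1):
  atom 1: F (halogen, monovalent) → 0 H
  atom 2: C, bond orders sum to 3 (valence 4) → 1 H
  atom 3: C, bond orders sum to 2 (valence 4) → 2 H
  atom 4: C, bond orders sum to 2 (valence 4) → 2 H
  atom 5: C, bond orders sum to 2 (valence 4) → 2 H
  atom 6: C, bond orders sum to 1 (valence 4) → 3 H
  atom 7: C, bond orders sum to 2 (valence 4) → 2 H
  atom 8: C, bond orders sum to 3 (valence 4) → 1 H
  atom 9: Br (halogen, monovalent) → 0 H
  atom 10: C, bond orders sum to 2 (valence 4) → 2 H
  atom 11: C, bond orders sum to 3 (valence 4) → 1 H
  atom 12: C, bond orders sum to 1 (valence 4) → 3 H
  atom 13: C, bond orders sum to 4 (valence 4) → 0 H
  atom 14: O, bond orders sum to 2 (valence 2) → 0 H
  atom 15: N, bond orders sum to 1 (valence 3) → 2 H
Totals → C:11, H:21, Br:1, F:1, N:1, O:1.
In Hill order: C11H21BrFNO.

C11H21BrFNO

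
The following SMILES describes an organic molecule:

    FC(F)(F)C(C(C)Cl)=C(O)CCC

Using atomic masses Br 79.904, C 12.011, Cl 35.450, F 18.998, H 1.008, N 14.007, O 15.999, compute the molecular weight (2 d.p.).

216.63 g/mol

First, the molecular formula is C8H12ClF3O (counting implicit H from valence).
  C: 8 × 12.011 = 96.088
  Cl: 1 × 35.450 = 35.450
  F: 3 × 18.998 = 56.994
  H: 12 × 1.008 = 12.096
  O: 1 × 15.999 = 15.999
Sum: 8×12.011 + 1×35.450 + 3×18.998 + 12×1.008 + 1×15.999 = 216.627 → 216.63 g/mol.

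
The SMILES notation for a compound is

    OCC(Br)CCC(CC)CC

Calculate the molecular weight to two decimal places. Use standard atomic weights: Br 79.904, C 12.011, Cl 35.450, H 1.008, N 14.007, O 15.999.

223.15 g/mol

First, the molecular formula is C9H19BrO (counting implicit H from valence).
  Br: 1 × 79.904 = 79.904
  C: 9 × 12.011 = 108.099
  H: 19 × 1.008 = 19.152
  O: 1 × 15.999 = 15.999
Sum: 1×79.904 + 9×12.011 + 19×1.008 + 1×15.999 = 223.154 → 223.15 g/mol.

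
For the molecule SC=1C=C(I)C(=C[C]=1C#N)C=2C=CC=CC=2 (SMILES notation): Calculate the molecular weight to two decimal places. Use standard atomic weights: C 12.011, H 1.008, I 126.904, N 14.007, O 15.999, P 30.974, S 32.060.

First, the molecular formula is C13H8INS (counting implicit H from valence).
  C: 13 × 12.011 = 156.143
  H: 8 × 1.008 = 8.064
  I: 1 × 126.904 = 126.904
  N: 1 × 14.007 = 14.007
  S: 1 × 32.060 = 32.060
Sum: 13×12.011 + 8×1.008 + 1×126.904 + 1×14.007 + 1×32.060 = 337.178 → 337.18 g/mol.

337.18 g/mol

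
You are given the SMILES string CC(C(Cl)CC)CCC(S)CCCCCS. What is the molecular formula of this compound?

Walk through each heavy atom and fill implicit hydrogens from standard valence (C 4, N 3, O 2, S 2, halogen 1):
  atom 1: C, bond orders sum to 1 (valence 4) → 3 H
  atom 2: C, bond orders sum to 3 (valence 4) → 1 H
  atom 3: C, bond orders sum to 3 (valence 4) → 1 H
  atom 4: Cl (halogen, monovalent) → 0 H
  atom 5: C, bond orders sum to 2 (valence 4) → 2 H
  atom 6: C, bond orders sum to 1 (valence 4) → 3 H
  atom 7: C, bond orders sum to 2 (valence 4) → 2 H
  atom 8: C, bond orders sum to 2 (valence 4) → 2 H
  atom 9: C, bond orders sum to 3 (valence 4) → 1 H
  atom 10: S, bond orders sum to 1 (valence 2) → 1 H
  atom 11: C, bond orders sum to 2 (valence 4) → 2 H
  atom 12: C, bond orders sum to 2 (valence 4) → 2 H
  atom 13: C, bond orders sum to 2 (valence 4) → 2 H
  atom 14: C, bond orders sum to 2 (valence 4) → 2 H
  atom 15: C, bond orders sum to 2 (valence 4) → 2 H
  atom 16: S, bond orders sum to 1 (valence 2) → 1 H
Totals → C:13, H:27, Cl:1, S:2.

C13H27ClS2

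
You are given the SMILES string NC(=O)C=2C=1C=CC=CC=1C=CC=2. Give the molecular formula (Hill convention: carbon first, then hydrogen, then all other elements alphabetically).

C11H9NO

Walk through each heavy atom and fill implicit hydrogens from standard valence (C 4, N 3, O 2, S 2, halogen 1):
  atom 1: N, bond orders sum to 1 (valence 3) → 2 H
  atom 2: C, bond orders sum to 4 (valence 4) → 0 H
  atom 3: O, bond orders sum to 2 (valence 2) → 0 H
  atom 4: C, bond orders sum to 4 (valence 4) → 0 H
  atom 5: C, bond orders sum to 4 (valence 4) → 0 H
  atom 6: C, bond orders sum to 3 (valence 4) → 1 H
  atom 7: C, bond orders sum to 3 (valence 4) → 1 H
  atom 8: C, bond orders sum to 3 (valence 4) → 1 H
  atom 9: C, bond orders sum to 3 (valence 4) → 1 H
  atom 10: C, bond orders sum to 4 (valence 4) → 0 H
  atom 11: C, bond orders sum to 3 (valence 4) → 1 H
  atom 12: C, bond orders sum to 3 (valence 4) → 1 H
  atom 13: C, bond orders sum to 3 (valence 4) → 1 H
Totals → C:11, H:9, N:1, O:1.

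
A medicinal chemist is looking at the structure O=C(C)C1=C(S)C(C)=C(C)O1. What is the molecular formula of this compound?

C8H10O2S

Walk through each heavy atom and fill implicit hydrogens from standard valence (C 4, N 3, O 2, S 2, halogen 1):
  atom 1: O, bond orders sum to 2 (valence 2) → 0 H
  atom 2: C, bond orders sum to 4 (valence 4) → 0 H
  atom 3: C, bond orders sum to 1 (valence 4) → 3 H
  atom 4: C, bond orders sum to 4 (valence 4) → 0 H
  atom 5: C, bond orders sum to 4 (valence 4) → 0 H
  atom 6: S, bond orders sum to 1 (valence 2) → 1 H
  atom 7: C, bond orders sum to 4 (valence 4) → 0 H
  atom 8: C, bond orders sum to 1 (valence 4) → 3 H
  atom 9: C, bond orders sum to 4 (valence 4) → 0 H
  atom 10: C, bond orders sum to 1 (valence 4) → 3 H
  atom 11: O, bond orders sum to 2 (valence 2) → 0 H
Totals → C:8, H:10, O:2, S:1.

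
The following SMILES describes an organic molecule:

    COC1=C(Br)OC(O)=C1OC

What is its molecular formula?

C6H7BrO4

Walk through each heavy atom and fill implicit hydrogens from standard valence (C 4, N 3, O 2, S 2, halogen 1):
  atom 1: C, bond orders sum to 1 (valence 4) → 3 H
  atom 2: O, bond orders sum to 2 (valence 2) → 0 H
  atom 3: C, bond orders sum to 4 (valence 4) → 0 H
  atom 4: C, bond orders sum to 4 (valence 4) → 0 H
  atom 5: Br (halogen, monovalent) → 0 H
  atom 6: O, bond orders sum to 2 (valence 2) → 0 H
  atom 7: C, bond orders sum to 4 (valence 4) → 0 H
  atom 8: O, bond orders sum to 1 (valence 2) → 1 H
  atom 9: C, bond orders sum to 4 (valence 4) → 0 H
  atom 10: O, bond orders sum to 2 (valence 2) → 0 H
  atom 11: C, bond orders sum to 1 (valence 4) → 3 H
Totals → C:6, H:7, Br:1, O:4.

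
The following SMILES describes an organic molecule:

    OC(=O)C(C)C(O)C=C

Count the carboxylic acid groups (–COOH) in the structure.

1

The carboxylic acid motif appears at heavy-atom position 2 in the SMILES.
Other groups present: 1 alkene, 1 hydroxyl.
Carboxylic acid count: 1.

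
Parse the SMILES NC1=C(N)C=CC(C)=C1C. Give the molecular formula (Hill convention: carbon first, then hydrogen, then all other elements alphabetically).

Walk through each heavy atom and fill implicit hydrogens from standard valence (C 4, N 3, O 2, S 2, halogen 1):
  atom 1: N, bond orders sum to 1 (valence 3) → 2 H
  atom 2: C, bond orders sum to 4 (valence 4) → 0 H
  atom 3: C, bond orders sum to 4 (valence 4) → 0 H
  atom 4: N, bond orders sum to 1 (valence 3) → 2 H
  atom 5: C, bond orders sum to 3 (valence 4) → 1 H
  atom 6: C, bond orders sum to 3 (valence 4) → 1 H
  atom 7: C, bond orders sum to 4 (valence 4) → 0 H
  atom 8: C, bond orders sum to 1 (valence 4) → 3 H
  atom 9: C, bond orders sum to 4 (valence 4) → 0 H
  atom 10: C, bond orders sum to 1 (valence 4) → 3 H
Totals → C:8, H:12, N:2.

C8H12N2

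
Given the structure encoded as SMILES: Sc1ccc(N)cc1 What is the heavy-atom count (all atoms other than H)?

8

Every atom symbol written in the SMILES (organic subset) is one heavy atom; implicit H are not written.
Heavy atoms by element → C:6, N:1, S:1.
Total: 8.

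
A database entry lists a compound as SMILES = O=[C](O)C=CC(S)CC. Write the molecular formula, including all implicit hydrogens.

Walk through each heavy atom and fill implicit hydrogens from standard valence (C 4, N 3, O 2, S 2, halogen 1):
  atom 1: O, bond orders sum to 2 (valence 2) → 0 H
  atom 2: C with explicit H count 0
  atom 3: O, bond orders sum to 1 (valence 2) → 1 H
  atom 4: C, bond orders sum to 3 (valence 4) → 1 H
  atom 5: C, bond orders sum to 3 (valence 4) → 1 H
  atom 6: C, bond orders sum to 3 (valence 4) → 1 H
  atom 7: S, bond orders sum to 1 (valence 2) → 1 H
  atom 8: C, bond orders sum to 2 (valence 4) → 2 H
  atom 9: C, bond orders sum to 1 (valence 4) → 3 H
Totals → C:6, H:10, O:2, S:1.
In Hill order: C6H10O2S.

C6H10O2S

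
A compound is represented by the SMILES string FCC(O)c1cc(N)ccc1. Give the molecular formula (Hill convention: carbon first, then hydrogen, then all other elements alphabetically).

C8H10FNO

Walk through each heavy atom and fill implicit hydrogens from standard valence (C 4, N 3, O 2, S 2, halogen 1); for lowercase aromatic atoms, an aromatic c carries 1 H when it has two neighbours and 0 H with three, and aromatic n carries 0 H:
  atom 1: F (halogen, monovalent) → 0 H
  atom 2: C, bond orders sum to 2 (valence 4) → 2 H
  atom 3: C, bond orders sum to 3 (valence 4) → 1 H
  atom 4: O, bond orders sum to 1 (valence 2) → 1 H
  atom 5: aromatic c, 3 neighbours → 0 H
  atom 6: aromatic c, 2 neighbours → 1 H
  atom 7: aromatic c, 3 neighbours → 0 H
  atom 8: N, bond orders sum to 1 (valence 3) → 2 H
  atom 9: aromatic c, 2 neighbours → 1 H
  atom 10: aromatic c, 2 neighbours → 1 H
  atom 11: aromatic c, 2 neighbours → 1 H
Totals → C:8, H:10, F:1, N:1, O:1.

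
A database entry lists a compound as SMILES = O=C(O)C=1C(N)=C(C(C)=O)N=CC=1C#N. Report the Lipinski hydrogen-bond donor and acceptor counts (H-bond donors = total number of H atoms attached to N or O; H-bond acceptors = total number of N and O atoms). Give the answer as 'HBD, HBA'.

Donors: find every N or O and count the H atoms it carries.
  atom 1 (O): bond orders sum to 2 → 0 H
  atom 3 (O): bond orders sum to 1 → 1 H
  atom 6 (N): bond orders sum to 1 → 2 H
  atom 10 (O): bond orders sum to 2 → 0 H
  atom 11 (N): bond orders sum to 3 → 0 H
  atom 15 (N): bond orders sum to 3 → 0 H
Lipinski HBD = 3.
Acceptors: N atoms = 3, O atoms = 3 → HBA = 6.

3, 6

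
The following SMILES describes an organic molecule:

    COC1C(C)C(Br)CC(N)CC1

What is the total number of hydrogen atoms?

18

Walk through each heavy atom and fill implicit hydrogens from standard valence (C 4, N 3, O 2, S 2, halogen 1):
  atom 1: C, bond orders sum to 1 (valence 4) → 3 H
  atom 2: O, bond orders sum to 2 (valence 2) → 0 H
  atom 3: C, bond orders sum to 3 (valence 4) → 1 H
  atom 4: C, bond orders sum to 3 (valence 4) → 1 H
  atom 5: C, bond orders sum to 1 (valence 4) → 3 H
  atom 6: C, bond orders sum to 3 (valence 4) → 1 H
  atom 7: Br (halogen, monovalent) → 0 H
  atom 8: C, bond orders sum to 2 (valence 4) → 2 H
  atom 9: C, bond orders sum to 3 (valence 4) → 1 H
  atom 10: N, bond orders sum to 1 (valence 3) → 2 H
  atom 11: C, bond orders sum to 2 (valence 4) → 2 H
  atom 12: C, bond orders sum to 2 (valence 4) → 2 H
Total hydrogens: 18.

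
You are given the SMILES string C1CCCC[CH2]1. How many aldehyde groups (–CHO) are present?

0

Scan the SMILES for the aldehyde motif — none present.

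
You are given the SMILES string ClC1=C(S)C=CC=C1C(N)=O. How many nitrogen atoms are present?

1

Scan the SMILES for N atoms (remember two-letter symbols like Cl and Br are single atoms).
Nitrogen count: 1.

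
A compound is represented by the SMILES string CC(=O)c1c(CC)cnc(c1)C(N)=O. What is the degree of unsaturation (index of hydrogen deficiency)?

6

Molecular formula: C10H12N2O2.
DoU = (2C + 2 + N − H − X) / 2, where X is the halogen count and O/S are ignored.
    = (2·10 + 2 + 2 − 12 − 0) / 2 = 12 / 2 = 6.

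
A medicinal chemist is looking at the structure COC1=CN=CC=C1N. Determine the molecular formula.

Walk through each heavy atom and fill implicit hydrogens from standard valence (C 4, N 3, O 2, S 2, halogen 1):
  atom 1: C, bond orders sum to 1 (valence 4) → 3 H
  atom 2: O, bond orders sum to 2 (valence 2) → 0 H
  atom 3: C, bond orders sum to 4 (valence 4) → 0 H
  atom 4: C, bond orders sum to 3 (valence 4) → 1 H
  atom 5: N, bond orders sum to 3 (valence 3) → 0 H
  atom 6: C, bond orders sum to 3 (valence 4) → 1 H
  atom 7: C, bond orders sum to 3 (valence 4) → 1 H
  atom 8: C, bond orders sum to 4 (valence 4) → 0 H
  atom 9: N, bond orders sum to 1 (valence 3) → 2 H
Totals → C:6, H:8, N:2, O:1.
In Hill order: C6H8N2O.

C6H8N2O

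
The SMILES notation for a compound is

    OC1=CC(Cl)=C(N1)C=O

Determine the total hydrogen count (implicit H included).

Walk through each heavy atom and fill implicit hydrogens from standard valence (C 4, N 3, O 2, S 2, halogen 1):
  atom 1: O, bond orders sum to 1 (valence 2) → 1 H
  atom 2: C, bond orders sum to 4 (valence 4) → 0 H
  atom 3: C, bond orders sum to 3 (valence 4) → 1 H
  atom 4: C, bond orders sum to 4 (valence 4) → 0 H
  atom 5: Cl (halogen, monovalent) → 0 H
  atom 6: C, bond orders sum to 4 (valence 4) → 0 H
  atom 7: N, bond orders sum to 2 (valence 3) → 1 H
  atom 8: C, bond orders sum to 3 (valence 4) → 1 H
  atom 9: O, bond orders sum to 2 (valence 2) → 0 H
Total hydrogens: 4.

4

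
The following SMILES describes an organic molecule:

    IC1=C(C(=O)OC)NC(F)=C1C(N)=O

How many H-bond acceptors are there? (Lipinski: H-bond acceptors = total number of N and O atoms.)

N atoms: 2; O atoms: 3.
Lipinski HBA = 2 + 3 = 5.

5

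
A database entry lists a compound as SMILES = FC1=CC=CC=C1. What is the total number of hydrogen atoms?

Walk through each heavy atom and fill implicit hydrogens from standard valence (C 4, N 3, O 2, S 2, halogen 1):
  atom 1: F (halogen, monovalent) → 0 H
  atom 2: C, bond orders sum to 4 (valence 4) → 0 H
  atom 3: C, bond orders sum to 3 (valence 4) → 1 H
  atom 4: C, bond orders sum to 3 (valence 4) → 1 H
  atom 5: C, bond orders sum to 3 (valence 4) → 1 H
  atom 6: C, bond orders sum to 3 (valence 4) → 1 H
  atom 7: C, bond orders sum to 3 (valence 4) → 1 H
Total hydrogens: 5.

5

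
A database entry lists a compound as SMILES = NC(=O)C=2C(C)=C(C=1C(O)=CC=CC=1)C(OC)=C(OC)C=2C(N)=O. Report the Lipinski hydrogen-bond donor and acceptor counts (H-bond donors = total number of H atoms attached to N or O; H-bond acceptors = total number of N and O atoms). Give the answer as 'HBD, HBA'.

5, 7

Donors: find every N or O and count the H atoms it carries.
  atom 1 (N): bond orders sum to 1 → 2 H
  atom 3 (O): bond orders sum to 2 → 0 H
  atom 10 (O): bond orders sum to 1 → 1 H
  atom 16 (O): bond orders sum to 2 → 0 H
  atom 19 (O): bond orders sum to 2 → 0 H
  atom 23 (N): bond orders sum to 1 → 2 H
  atom 24 (O): bond orders sum to 2 → 0 H
Lipinski HBD = 5.
Acceptors: N atoms = 2, O atoms = 5 → HBA = 7.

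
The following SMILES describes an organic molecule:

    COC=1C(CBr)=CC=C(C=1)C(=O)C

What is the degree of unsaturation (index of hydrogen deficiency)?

5

Molecular formula: C10H11BrO2.
DoU = (2C + 2 + N − H − X) / 2, where X is the halogen count and O/S are ignored.
    = (2·10 + 2 + 0 − 11 − 1) / 2 = 10 / 2 = 5.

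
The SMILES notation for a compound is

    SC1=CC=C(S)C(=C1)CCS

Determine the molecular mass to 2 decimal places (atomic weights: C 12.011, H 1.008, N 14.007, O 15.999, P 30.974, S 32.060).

202.35 g/mol

First, the molecular formula is C8H10S3 (counting implicit H from valence).
  C: 8 × 12.011 = 96.088
  H: 10 × 1.008 = 10.080
  S: 3 × 32.060 = 96.180
Sum: 8×12.011 + 10×1.008 + 3×32.060 = 202.348 → 202.35 g/mol.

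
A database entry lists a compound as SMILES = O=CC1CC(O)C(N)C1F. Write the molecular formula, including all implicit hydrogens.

Walk through each heavy atom and fill implicit hydrogens from standard valence (C 4, N 3, O 2, S 2, halogen 1):
  atom 1: O, bond orders sum to 2 (valence 2) → 0 H
  atom 2: C, bond orders sum to 3 (valence 4) → 1 H
  atom 3: C, bond orders sum to 3 (valence 4) → 1 H
  atom 4: C, bond orders sum to 2 (valence 4) → 2 H
  atom 5: C, bond orders sum to 3 (valence 4) → 1 H
  atom 6: O, bond orders sum to 1 (valence 2) → 1 H
  atom 7: C, bond orders sum to 3 (valence 4) → 1 H
  atom 8: N, bond orders sum to 1 (valence 3) → 2 H
  atom 9: C, bond orders sum to 3 (valence 4) → 1 H
  atom 10: F (halogen, monovalent) → 0 H
Totals → C:6, H:10, F:1, N:1, O:2.

C6H10FNO2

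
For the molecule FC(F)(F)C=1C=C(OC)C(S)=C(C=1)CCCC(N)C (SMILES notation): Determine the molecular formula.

Walk through each heavy atom and fill implicit hydrogens from standard valence (C 4, N 3, O 2, S 2, halogen 1):
  atom 1: F (halogen, monovalent) → 0 H
  atom 2: C, bond orders sum to 4 (valence 4) → 0 H
  atom 3: F (halogen, monovalent) → 0 H
  atom 4: F (halogen, monovalent) → 0 H
  atom 5: C, bond orders sum to 4 (valence 4) → 0 H
  atom 6: C, bond orders sum to 3 (valence 4) → 1 H
  atom 7: C, bond orders sum to 4 (valence 4) → 0 H
  atom 8: O, bond orders sum to 2 (valence 2) → 0 H
  atom 9: C, bond orders sum to 1 (valence 4) → 3 H
  atom 10: C, bond orders sum to 4 (valence 4) → 0 H
  atom 11: S, bond orders sum to 1 (valence 2) → 1 H
  atom 12: C, bond orders sum to 4 (valence 4) → 0 H
  atom 13: C, bond orders sum to 3 (valence 4) → 1 H
  atom 14: C, bond orders sum to 2 (valence 4) → 2 H
  atom 15: C, bond orders sum to 2 (valence 4) → 2 H
  atom 16: C, bond orders sum to 2 (valence 4) → 2 H
  atom 17: C, bond orders sum to 3 (valence 4) → 1 H
  atom 18: N, bond orders sum to 1 (valence 3) → 2 H
  atom 19: C, bond orders sum to 1 (valence 4) → 3 H
Totals → C:13, H:18, F:3, N:1, O:1, S:1.
In Hill order: C13H18F3NOS.

C13H18F3NOS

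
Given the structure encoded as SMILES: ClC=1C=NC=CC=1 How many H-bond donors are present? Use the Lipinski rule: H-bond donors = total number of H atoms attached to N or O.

0

Donors: find every N or O and count the H atoms it carries.
  atom 4 (N): bond orders sum to 3 → 0 H
Lipinski HBD = 0.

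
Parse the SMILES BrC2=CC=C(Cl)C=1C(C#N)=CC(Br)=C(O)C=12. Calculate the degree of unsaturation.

Degree of unsaturation = (number of rings) + (number of π bonds).
Ring closures in the SMILES: 2.
π bonds: 5 double bonds (each 1 DoU), 1 triple bond (each 2 DoU) → 7 DoU from unsaturation.
Total DoU = 2 + 7 = 9.

9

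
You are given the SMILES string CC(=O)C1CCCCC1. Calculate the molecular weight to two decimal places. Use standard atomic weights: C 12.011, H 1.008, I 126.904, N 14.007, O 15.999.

First, the molecular formula is C8H14O (counting implicit H from valence).
  C: 8 × 12.011 = 96.088
  H: 14 × 1.008 = 14.112
  O: 1 × 15.999 = 15.999
Sum: 8×12.011 + 14×1.008 + 1×15.999 = 126.199 → 126.20 g/mol.

126.20 g/mol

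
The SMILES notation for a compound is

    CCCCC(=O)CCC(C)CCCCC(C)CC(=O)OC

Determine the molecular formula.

C18H34O3

Walk through each heavy atom and fill implicit hydrogens from standard valence (C 4, N 3, O 2, S 2, halogen 1):
  atom 1: C, bond orders sum to 1 (valence 4) → 3 H
  atom 2: C, bond orders sum to 2 (valence 4) → 2 H
  atom 3: C, bond orders sum to 2 (valence 4) → 2 H
  atom 4: C, bond orders sum to 2 (valence 4) → 2 H
  atom 5: C, bond orders sum to 4 (valence 4) → 0 H
  atom 6: O, bond orders sum to 2 (valence 2) → 0 H
  atom 7: C, bond orders sum to 2 (valence 4) → 2 H
  atom 8: C, bond orders sum to 2 (valence 4) → 2 H
  atom 9: C, bond orders sum to 3 (valence 4) → 1 H
  atom 10: C, bond orders sum to 1 (valence 4) → 3 H
  atom 11: C, bond orders sum to 2 (valence 4) → 2 H
  atom 12: C, bond orders sum to 2 (valence 4) → 2 H
  atom 13: C, bond orders sum to 2 (valence 4) → 2 H
  atom 14: C, bond orders sum to 2 (valence 4) → 2 H
  atom 15: C, bond orders sum to 3 (valence 4) → 1 H
  atom 16: C, bond orders sum to 1 (valence 4) → 3 H
  atom 17: C, bond orders sum to 2 (valence 4) → 2 H
  atom 18: C, bond orders sum to 4 (valence 4) → 0 H
  atom 19: O, bond orders sum to 2 (valence 2) → 0 H
  atom 20: O, bond orders sum to 2 (valence 2) → 0 H
  atom 21: C, bond orders sum to 1 (valence 4) → 3 H
Totals → C:18, H:34, O:3.
In Hill order: C18H34O3.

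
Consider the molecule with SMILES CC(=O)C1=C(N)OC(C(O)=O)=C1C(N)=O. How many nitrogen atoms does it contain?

Scan the SMILES for N atoms (remember two-letter symbols like Cl and Br are single atoms).
Nitrogen count: 2.

2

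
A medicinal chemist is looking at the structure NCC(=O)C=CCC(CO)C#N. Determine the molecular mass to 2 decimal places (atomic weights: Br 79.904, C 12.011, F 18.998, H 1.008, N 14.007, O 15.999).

First, the molecular formula is C8H12N2O2 (counting implicit H from valence).
  C: 8 × 12.011 = 96.088
  H: 12 × 1.008 = 12.096
  N: 2 × 14.007 = 28.014
  O: 2 × 15.999 = 31.998
Sum: 8×12.011 + 12×1.008 + 2×14.007 + 2×15.999 = 168.196 → 168.20 g/mol.

168.20 g/mol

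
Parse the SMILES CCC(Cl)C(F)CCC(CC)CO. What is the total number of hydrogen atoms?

Walk through each heavy atom and fill implicit hydrogens from standard valence (C 4, N 3, O 2, S 2, halogen 1):
  atom 1: C, bond orders sum to 1 (valence 4) → 3 H
  atom 2: C, bond orders sum to 2 (valence 4) → 2 H
  atom 3: C, bond orders sum to 3 (valence 4) → 1 H
  atom 4: Cl (halogen, monovalent) → 0 H
  atom 5: C, bond orders sum to 3 (valence 4) → 1 H
  atom 6: F (halogen, monovalent) → 0 H
  atom 7: C, bond orders sum to 2 (valence 4) → 2 H
  atom 8: C, bond orders sum to 2 (valence 4) → 2 H
  atom 9: C, bond orders sum to 3 (valence 4) → 1 H
  atom 10: C, bond orders sum to 2 (valence 4) → 2 H
  atom 11: C, bond orders sum to 1 (valence 4) → 3 H
  atom 12: C, bond orders sum to 2 (valence 4) → 2 H
  atom 13: O, bond orders sum to 1 (valence 2) → 1 H
Total hydrogens: 20.

20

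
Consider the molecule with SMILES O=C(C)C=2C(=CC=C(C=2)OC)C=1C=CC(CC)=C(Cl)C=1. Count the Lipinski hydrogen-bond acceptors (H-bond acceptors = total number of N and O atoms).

N atoms: 0; O atoms: 2.
Lipinski HBA = 0 + 2 = 2.

2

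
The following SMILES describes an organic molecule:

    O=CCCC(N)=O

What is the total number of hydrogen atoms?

7

Walk through each heavy atom and fill implicit hydrogens from standard valence (C 4, N 3, O 2, S 2, halogen 1):
  atom 1: O, bond orders sum to 2 (valence 2) → 0 H
  atom 2: C, bond orders sum to 3 (valence 4) → 1 H
  atom 3: C, bond orders sum to 2 (valence 4) → 2 H
  atom 4: C, bond orders sum to 2 (valence 4) → 2 H
  atom 5: C, bond orders sum to 4 (valence 4) → 0 H
  atom 6: N, bond orders sum to 1 (valence 3) → 2 H
  atom 7: O, bond orders sum to 2 (valence 2) → 0 H
Total hydrogens: 7.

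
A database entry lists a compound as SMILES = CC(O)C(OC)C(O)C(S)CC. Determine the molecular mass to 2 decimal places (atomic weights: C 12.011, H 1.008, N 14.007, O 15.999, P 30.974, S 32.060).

First, the molecular formula is C8H18O3S (counting implicit H from valence).
  C: 8 × 12.011 = 96.088
  H: 18 × 1.008 = 18.144
  O: 3 × 15.999 = 47.997
  S: 1 × 32.060 = 32.060
Sum: 8×12.011 + 18×1.008 + 3×15.999 + 1×32.060 = 194.289 → 194.29 g/mol.

194.29 g/mol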